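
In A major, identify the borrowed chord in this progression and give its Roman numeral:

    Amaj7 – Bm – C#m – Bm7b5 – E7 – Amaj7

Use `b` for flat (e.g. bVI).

iiø7

In A major the diatonic chords are A, Bm, C#m, D, E, F#m, G#dim. Amaj7, Bm, C#m and E7 all belong to that set. Bm7b5 (B–D–F–A) doesn't fit — on degree 2 A major would have Bm (ii). Bm7b5 is the degree-2 chord of A minor, so it is the borrowed iiø7.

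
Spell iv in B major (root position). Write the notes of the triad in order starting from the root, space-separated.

The root, E, is scale degree 4 — the same note in B major and B minor; only the chord quality changes. Building the minor chord from the parallel minor on E: E–G–B.

E G B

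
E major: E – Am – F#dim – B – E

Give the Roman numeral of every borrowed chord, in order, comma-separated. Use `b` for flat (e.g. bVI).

iv, ii°

In E major the diatonic chords are E, F#m, G#m, A, B, C#m, D#dim. E and B both belong to that set. But Am (A–C–E) is foreign: the diatonic IV on degree 4 is A, whereas Am comes from E minor. It is labeled iv. F#dim (F#–A–C) is not: scale degree 2 in E major carries F#m (ii). In E minor the chord on that degree is F#dim, so here it functions as ii°, borrowed from the parallel minor.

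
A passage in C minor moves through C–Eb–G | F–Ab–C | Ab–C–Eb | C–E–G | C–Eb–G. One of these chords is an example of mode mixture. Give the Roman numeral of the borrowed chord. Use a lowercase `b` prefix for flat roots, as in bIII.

The diatonic triads in C minor (with V from harmonic minor) are Cm, Ddim, Eb, Fm, G, Ab, Bb. Of the given chords, C–Eb–G = Cm, F–Ab–C = Fm and Ab–C–Eb = Ab are diatonic. C–E–G is not: scale degree 1 in C minor carries Cm (i). In C major the chord on that degree is C, so here it functions as I, borrowed from the parallel major.

I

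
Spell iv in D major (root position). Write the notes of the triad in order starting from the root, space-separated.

iv is built on scale degree 4, which is G in both D major and its parallel. Building the minor chord from the parallel minor on G: G–Bb–D.

G Bb D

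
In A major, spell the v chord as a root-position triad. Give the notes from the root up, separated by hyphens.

E-G-B

v is built on scale degree 5, which is E in both A major and its parallel. Building the minor chord from the parallel minor on E: E–G–B.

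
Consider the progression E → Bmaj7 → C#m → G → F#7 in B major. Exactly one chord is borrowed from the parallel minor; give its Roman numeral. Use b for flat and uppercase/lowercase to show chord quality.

bVI

B major has the diatonic set B, C#m, D#m, E, F#, G#m, A#dim. E, Bmaj7, C#m and F#7 are all diatonic. But G (G–B–D) is foreign: the diatonic vi on degree 6 is G#m, whereas G comes from B minor. It is labeled bVI.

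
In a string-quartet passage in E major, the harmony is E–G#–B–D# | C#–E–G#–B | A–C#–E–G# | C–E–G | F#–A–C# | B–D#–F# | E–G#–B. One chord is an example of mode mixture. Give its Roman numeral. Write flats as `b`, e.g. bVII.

The diatonic triads in E major are E, F#m, G#m, A, B, C#m, D#dim. E–G#–B–D# = Emaj7, C#–E–G#–B = C#m7, A–C#–E–G# = Amaj7, F#–A–C# = F#m, B–D#–F# = B and E–G#–B = E all belong to that set. C–E–G is not: scale degree 6 in E major carries C#m (vi). In E minor the chord on that degree is C, so here it functions as bVI, borrowed from the parallel minor.

bVI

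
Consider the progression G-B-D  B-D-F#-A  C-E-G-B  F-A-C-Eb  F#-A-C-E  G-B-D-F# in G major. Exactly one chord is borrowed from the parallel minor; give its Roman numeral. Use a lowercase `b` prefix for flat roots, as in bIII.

In G major the diatonic chords are G, Am, Bm, C, D, Em, F#dim. G–B–D = G, B–D–F#–A = Bm7, C–E–G–B = Cmaj7, F#–A–C–E = F#m7b5 and G–B–D–F# = Gmaj7 all belong to that set. But F–A–C–Eb is foreign: the diatonic vii° on degree 7 is F#dim, whereas F7 comes from G minor. It is labeled bVII7.

bVII7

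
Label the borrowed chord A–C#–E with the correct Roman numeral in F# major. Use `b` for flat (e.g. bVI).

A is the lowered form of scale degree 3 in F# major (the diatonic degree 3 is A#). Diatonically F# major has A#m (iii) on that degree; A–C#–E is instead the major chord native to F# minor, so it takes the label bIII.

bIII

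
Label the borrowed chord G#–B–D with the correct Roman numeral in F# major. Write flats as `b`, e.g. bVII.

ii°

G# is scale degree 2 in F# major. Diatonically F# major has G#m (ii) on that degree; G#–B–D is instead the diminished chord native to F# minor, so it takes the label ii°.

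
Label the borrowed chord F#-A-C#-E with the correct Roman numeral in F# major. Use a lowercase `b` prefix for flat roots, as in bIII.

i7

F# is scale degree 1 in F# major. Diatonically F# major has F# (I) on that degree; F#–A–C#–E is instead the minor-seventh chord native to F# minor, so it takes the label i7.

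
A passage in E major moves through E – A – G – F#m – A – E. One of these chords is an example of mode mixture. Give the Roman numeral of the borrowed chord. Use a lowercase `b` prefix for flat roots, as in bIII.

bIII

In E major the diatonic chords are E, F#m, G#m, A, B, C#m, D#dim. E, A and F#m all belong to that set. But G (G–B–D) is foreign: the diatonic iii on degree 3 is G#m, whereas G comes from E minor. It is labeled bIII.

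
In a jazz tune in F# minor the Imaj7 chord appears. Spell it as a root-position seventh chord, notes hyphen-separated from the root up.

The root, F#, is scale degree 1 — the same note in F# minor and F# major; only the chord quality changes. In F# major the chord on F# is F#–A#–C#–E#.

F#-A#-C#-E#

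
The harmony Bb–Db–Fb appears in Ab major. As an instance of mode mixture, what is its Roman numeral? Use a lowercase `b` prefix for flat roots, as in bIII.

ii°

The root Bb is the diatonic 2nd degree of Ab major; the borrowing shows in the chord quality. Bb–Db–Fb is a diminished chord — the form found in Ab minor, not the diatonic ii (Bbm). Borrowed into Ab major it is written ii°.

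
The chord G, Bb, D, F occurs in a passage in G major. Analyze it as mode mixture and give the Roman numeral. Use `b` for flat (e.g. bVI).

i7

G is scale degree 1 in G major. The diatonic chord on degree 1 would be G (I), but G–Bb–D–F is the minor-seventh chord from G minor. As a borrowed chord it is labeled i7.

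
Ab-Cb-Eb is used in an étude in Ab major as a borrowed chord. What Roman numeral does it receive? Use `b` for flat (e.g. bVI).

Ab is scale degree 1 in Ab major. Diatonically Ab major has Ab (I) on that degree; Ab–Cb–Eb is instead the minor chord native to Ab minor, so it takes the label i.

i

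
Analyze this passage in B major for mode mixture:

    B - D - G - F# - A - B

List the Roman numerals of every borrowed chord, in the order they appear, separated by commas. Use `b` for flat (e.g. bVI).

bIII, bVI, bVII

The diatonic triads in B major are B, C#m, D#m, E, F#, G#m, A#dim. B and F# both belong to that set. D (D–F#–A) is not: scale degree 3 in B major carries D#m (iii). In B minor the chord on that degree is D, so here it functions as bIII, borrowed from the parallel minor. G (G–B–D) doesn't fit — on degree 6 B major would have G#m (vi). G is the degree-6 chord of B minor, so it is the borrowed bVI. A (A–C#–E) doesn't fit — on degree 7 B major would have A#dim (vii°). A is the degree-7 chord of B minor, so it is the borrowed bVII.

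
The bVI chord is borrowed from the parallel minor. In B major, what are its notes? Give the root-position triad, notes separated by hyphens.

G-B-D

The root of bVI is the lowered 6th degree: G# becomes G. In B minor the chord on G is G–B–D.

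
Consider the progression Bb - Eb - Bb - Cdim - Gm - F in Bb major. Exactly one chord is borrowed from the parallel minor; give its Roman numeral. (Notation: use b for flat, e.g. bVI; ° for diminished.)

Bb major has the diatonic set Bb, Cm, Dm, Eb, F, Gm, Adim. Of the given chords, Bb, Eb, Gm and F are diatonic. Cdim (C–Eb–Gb) is not: scale degree 2 in Bb major carries Cm (ii). In Bb minor the chord on that degree is Cdim, so here it functions as ii°, borrowed from the parallel minor.

ii°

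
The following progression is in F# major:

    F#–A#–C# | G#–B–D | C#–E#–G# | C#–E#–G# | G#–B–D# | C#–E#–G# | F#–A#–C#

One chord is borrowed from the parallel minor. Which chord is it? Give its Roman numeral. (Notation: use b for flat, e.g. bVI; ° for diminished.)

F# major has the diatonic set F#, G#m, A#m, B, C#, D#m, E#dim. F#–A#–C# = F#, C#–E#–G# = C# and G#–B–D# = G#m all belong to that set. But G#–B–D is foreign: the diatonic ii on degree 2 is G#m, whereas G#dim comes from F# minor. It is labeled ii°.

ii°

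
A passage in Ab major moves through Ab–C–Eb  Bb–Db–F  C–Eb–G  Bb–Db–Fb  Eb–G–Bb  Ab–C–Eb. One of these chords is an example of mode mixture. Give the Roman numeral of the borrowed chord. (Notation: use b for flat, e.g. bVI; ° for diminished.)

ii°

Ab major has the diatonic set Ab, Bbm, Cm, Db, Eb, Fm, Gdim. Ab–C–Eb = Ab, Bb–Db–F = Bbm, C–Eb–G = Cm and Eb–G–Bb = Eb are all diatonic. Bb–Db–Fb doesn't fit — on degree 2 Ab major would have Bbm (ii). Bbdim is the degree-2 chord of Ab minor, so it is the borrowed ii°.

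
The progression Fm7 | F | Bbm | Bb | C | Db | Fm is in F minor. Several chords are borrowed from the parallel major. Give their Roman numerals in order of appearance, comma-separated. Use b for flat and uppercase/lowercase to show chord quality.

I, IV

F minor has the diatonic set Fm, Gdim, Ab, Bbm, C, Db, Eb (with V from harmonic minor). Of the given chords, Fm7, Bbm, C, Db and Fm are diatonic. But F (F–A–C) is foreign: the diatonic i on degree 1 is Fm, whereas F comes from F major. It is labeled I. But Bb (Bb–D–F) is foreign: the diatonic iv on degree 4 is Bbm, whereas Bb comes from F major. It is labeled IV.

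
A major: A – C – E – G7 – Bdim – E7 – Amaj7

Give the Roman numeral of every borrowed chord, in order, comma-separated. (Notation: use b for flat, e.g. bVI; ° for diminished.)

A major has the diatonic set A, Bm, C#m, D, E, F#m, G#dim. Of the given chords, A, E, E7 and Amaj7 are diatonic. C (C–E–G) doesn't fit — on degree 3 A major would have C#m (iii). C is the degree-3 chord of A minor, so it is the borrowed bIII. G7 (G–B–D–F) is not: scale degree 7 in A major carries G#dim (vii°). In A minor the chord on that degree is G7, so here it functions as bVII7, borrowed from the parallel minor. Bdim (B–D–F) doesn't fit — on degree 2 A major would have Bm (ii). Bdim is the degree-2 chord of A minor, so it is the borrowed ii°.

bIII, bVII7, ii°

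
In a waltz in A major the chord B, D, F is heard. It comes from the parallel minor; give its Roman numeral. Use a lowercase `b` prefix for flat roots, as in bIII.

B is scale degree 2 in A major. Diatonically A major has Bm (ii) on that degree; B–D–F is instead the diminished chord native to A minor, so it takes the label ii°.

ii°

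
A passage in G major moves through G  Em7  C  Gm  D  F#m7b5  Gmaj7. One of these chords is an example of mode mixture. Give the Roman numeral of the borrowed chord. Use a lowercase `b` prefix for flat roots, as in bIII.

In G major the diatonic chords are G, Am, Bm, C, D, Em, F#dim. G, Em7, C, D, F#m7b5 and Gmaj7 all belong to that set. But Gm (G–Bb–D) is foreign: the diatonic I on degree 1 is G, whereas Gm comes from G minor. It is labeled i.

i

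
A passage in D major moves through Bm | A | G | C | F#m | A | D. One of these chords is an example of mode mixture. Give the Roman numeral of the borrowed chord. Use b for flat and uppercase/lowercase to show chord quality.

bVII

The diatonic triads in D major are D, Em, F#m, G, A, Bm, C#dim. Of the given chords, Bm, A, G, F#m and D are diatonic. But C (C–E–G) is foreign: the diatonic vii° on degree 7 is C#dim, whereas C comes from D minor. It is labeled bVII.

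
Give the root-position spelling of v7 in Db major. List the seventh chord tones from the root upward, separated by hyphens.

The root, Ab, is scale degree 5 — the same note in Db major and Db minor; only the chord quality changes. Building the minor-seventh chord from the parallel minor on Ab: Ab–Cb–Eb–Gb.

Ab-Cb-Eb-Gb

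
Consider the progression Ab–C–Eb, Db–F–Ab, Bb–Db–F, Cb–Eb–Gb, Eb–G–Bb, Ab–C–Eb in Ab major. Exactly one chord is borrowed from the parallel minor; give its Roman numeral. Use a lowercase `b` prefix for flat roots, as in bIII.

bIII

The diatonic triads in Ab major are Ab, Bbm, Cm, Db, Eb, Fm, Gdim. Ab–C–Eb = Ab, Db–F–Ab = Db, Bb–Db–F = Bbm and Eb–G–Bb = Eb all belong to that set. But Cb–Eb–Gb is foreign: the diatonic iii on degree 3 is Cm, whereas Cb comes from Ab minor. It is labeled bIII.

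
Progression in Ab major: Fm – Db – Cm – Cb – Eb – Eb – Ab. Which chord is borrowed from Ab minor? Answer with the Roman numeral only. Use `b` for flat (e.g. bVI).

The diatonic triads in Ab major are Ab, Bbm, Cm, Db, Eb, Fm, Gdim. Fm, Db, Cm, Eb and Ab are all diatonic. Cb (Cb–Eb–Gb) doesn't fit — on degree 3 Ab major would have Cm (iii). Cb is the degree-3 chord of Ab minor, so it is the borrowed bIII.

bIII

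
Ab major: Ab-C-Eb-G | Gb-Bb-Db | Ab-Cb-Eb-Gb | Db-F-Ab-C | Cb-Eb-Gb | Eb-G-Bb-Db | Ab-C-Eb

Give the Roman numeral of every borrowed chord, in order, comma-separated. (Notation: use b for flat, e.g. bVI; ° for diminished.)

bVII, i7, bIII

Ab major has the diatonic set Ab, Bbm, Cm, Db, Eb, Fm, Gdim. Ab–C–Eb–G = Abmaj7, Db–F–Ab–C = Dbmaj7, Eb–G–Bb–Db = Eb7 and Ab–C–Eb = Ab all belong to that set. Gb–Bb–Db is not: scale degree 7 in Ab major carries Gdim (vii°). In Ab minor the chord on that degree is Gb, so here it functions as bVII, borrowed from the parallel minor. Ab–Cb–Eb–Gb is not: scale degree 1 in Ab major carries Ab (I). In Ab minor the chord on that degree is Abm7, so here it functions as i7, borrowed from the parallel minor. But Cb–Eb–Gb is foreign: the diatonic iii on degree 3 is Cm, whereas Cb comes from Ab minor. It is labeled bIII.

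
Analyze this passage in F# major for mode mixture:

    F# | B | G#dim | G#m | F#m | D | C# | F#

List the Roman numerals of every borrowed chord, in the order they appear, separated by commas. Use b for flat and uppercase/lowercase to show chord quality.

The diatonic triads in F# major are F#, G#m, A#m, B, C#, D#m, E#dim. Of the given chords, F#, B, G#m and C# are diatonic. G#dim (G#–B–D) doesn't fit — on degree 2 F# major would have G#m (ii). G#dim is the degree-2 chord of F# minor, so it is the borrowed ii°. But F#m (F#–A–C#) is foreign: the diatonic I on degree 1 is F#, whereas F#m comes from F# minor. It is labeled i. But D (D–F#–A) is foreign: the diatonic vi on degree 6 is D#m, whereas D comes from F# minor. It is labeled bVI.

ii°, i, bVI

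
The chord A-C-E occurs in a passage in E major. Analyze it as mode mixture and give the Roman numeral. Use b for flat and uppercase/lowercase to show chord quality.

iv

The root A is the diatonic 4th degree of E major; the borrowing shows in the chord quality. The diatonic chord on degree 4 would be A (IV), but A–C–E is the minor chord from E minor. As a borrowed chord it is labeled iv.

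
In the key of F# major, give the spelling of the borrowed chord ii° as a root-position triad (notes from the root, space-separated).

ii° is built on scale degree 2, which is G# in both F# major and its parallel. In F# minor the chord on G# is G#–B–D.

G# B D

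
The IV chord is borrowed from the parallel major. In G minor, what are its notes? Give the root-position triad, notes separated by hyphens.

The root, C, is scale degree 4 — the same note in G minor and G major; only the chord quality changes. Building the major chord from the parallel major on C: C–E–G.

C-E-G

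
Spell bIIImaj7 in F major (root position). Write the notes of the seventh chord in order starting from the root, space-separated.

Ab C Eb G

Scale degree 3 in F major is A. bIIImaj7 uses the lowered form, Ab, taken from F minor. In F minor the chord on Ab is Ab–C–Eb–G.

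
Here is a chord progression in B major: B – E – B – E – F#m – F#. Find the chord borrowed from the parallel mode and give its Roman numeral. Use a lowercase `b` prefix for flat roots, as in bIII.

v

In B major the diatonic chords are B, C#m, D#m, E, F#, G#m, A#dim. Of the given chords, B, E and F# are diatonic. F#m (F#–A–C#) is not: scale degree 5 in B major carries F# (V). In B minor the chord on that degree is F#m, so here it functions as v, borrowed from the parallel minor.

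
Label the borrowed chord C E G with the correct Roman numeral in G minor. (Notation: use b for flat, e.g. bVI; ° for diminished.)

The root C is the diatonic 4th degree of G minor; the borrowing shows in the chord quality. C–E–G is a major chord — the form found in G major, not the diatonic iv (Cm). Borrowed into G minor it is written IV.

IV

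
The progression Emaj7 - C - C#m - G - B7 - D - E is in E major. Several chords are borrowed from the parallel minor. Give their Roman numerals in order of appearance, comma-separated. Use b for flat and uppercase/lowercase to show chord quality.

bVI, bIII, bVII

In E major the diatonic chords are E, F#m, G#m, A, B, C#m, D#dim. Emaj7, C#m, B7 and E all belong to that set. C (C–E–G) is not: scale degree 6 in E major carries C#m (vi). In E minor the chord on that degree is C, so here it functions as bVI, borrowed from the parallel minor. G (G–B–D) is not: scale degree 3 in E major carries G#m (iii). In E minor the chord on that degree is G, so here it functions as bIII, borrowed from the parallel minor. But D (D–F#–A) is foreign: the diatonic vii° on degree 7 is D#dim, whereas D comes from E minor. It is labeled bVII.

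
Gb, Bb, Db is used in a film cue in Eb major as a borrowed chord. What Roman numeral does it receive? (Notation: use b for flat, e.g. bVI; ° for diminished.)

In Eb major scale degree 3 is G; Gb is its lowered form, from Eb minor. Gb–Bb–Db is a major chord — the form found in Eb minor, not the diatonic iii (Gm). Borrowed into Eb major it is written bIII.

bIII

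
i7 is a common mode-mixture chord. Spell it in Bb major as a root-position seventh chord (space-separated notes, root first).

The root, Bb, is scale degree 1 — the same note in Bb major and Bb minor; only the chord quality changes. Stacking thirds in Bb minor on Bb gives Bb–Db–F–Ab.

Bb Db F Ab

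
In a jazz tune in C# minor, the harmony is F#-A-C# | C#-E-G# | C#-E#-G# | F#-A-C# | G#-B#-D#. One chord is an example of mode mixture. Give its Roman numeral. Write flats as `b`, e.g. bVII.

The diatonic triads in C# minor (with V from harmonic minor) are C#m, D#dim, E, F#m, G#, A, B. F#–A–C# = F#m, C#–E–G# = C#m and G#–B#–D# = G# all belong to that set. C#–E#–G# is not: scale degree 1 in C# minor carries C#m (i). In C# major the chord on that degree is C#, so here it functions as I, borrowed from the parallel major.

I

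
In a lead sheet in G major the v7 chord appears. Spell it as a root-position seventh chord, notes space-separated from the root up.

v7 is built on scale degree 5, which is D in both G major and its parallel. Building the minor-seventh chord from the parallel minor on D: D–F–A–C.

D F A C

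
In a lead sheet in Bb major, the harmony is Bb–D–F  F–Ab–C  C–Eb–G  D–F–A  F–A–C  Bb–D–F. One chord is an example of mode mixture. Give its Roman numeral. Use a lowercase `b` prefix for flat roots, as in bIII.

v

The diatonic triads in Bb major are Bb, Cm, Dm, Eb, F, Gm, Adim. Bb–D–F = Bb, C–Eb–G = Cm, D–F–A = Dm and F–A–C = F all belong to that set. F–Ab–C is not: scale degree 5 in Bb major carries F (V). In Bb minor the chord on that degree is Fm, so here it functions as v, borrowed from the parallel minor.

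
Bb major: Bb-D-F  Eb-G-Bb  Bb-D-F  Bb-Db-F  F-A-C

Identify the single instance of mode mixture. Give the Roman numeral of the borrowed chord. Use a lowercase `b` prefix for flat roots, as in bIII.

The diatonic triads in Bb major are Bb, Cm, Dm, Eb, F, Gm, Adim. Bb–D–F = Bb, Eb–G–Bb = Eb and F–A–C = F all belong to that set. But Bb–Db–F is foreign: the diatonic I on degree 1 is Bb, whereas Bbm comes from Bb minor. It is labeled i.

i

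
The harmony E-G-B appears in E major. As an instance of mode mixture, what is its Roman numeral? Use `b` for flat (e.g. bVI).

i

E is scale degree 1 in E major. Diatonically E major has E (I) on that degree; E–G–B is instead the minor chord native to E minor, so it takes the label i.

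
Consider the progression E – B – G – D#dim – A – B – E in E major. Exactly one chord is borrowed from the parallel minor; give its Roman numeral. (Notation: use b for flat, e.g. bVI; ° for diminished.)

The diatonic triads in E major are E, F#m, G#m, A, B, C#m, D#dim. Of the given chords, E, B, D#dim and A are diatonic. G (G–B–D) doesn't fit — on degree 3 E major would have G#m (iii). G is the degree-3 chord of E minor, so it is the borrowed bIII.

bIII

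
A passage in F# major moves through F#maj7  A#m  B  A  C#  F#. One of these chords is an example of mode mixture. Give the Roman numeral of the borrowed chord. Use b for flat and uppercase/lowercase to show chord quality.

F# major has the diatonic set F#, G#m, A#m, B, C#, D#m, E#dim. F#maj7, A#m, B, C# and F# are all diatonic. But A (A–C#–E) is foreign: the diatonic iii on degree 3 is A#m, whereas A comes from F# minor. It is labeled bIII.

bIII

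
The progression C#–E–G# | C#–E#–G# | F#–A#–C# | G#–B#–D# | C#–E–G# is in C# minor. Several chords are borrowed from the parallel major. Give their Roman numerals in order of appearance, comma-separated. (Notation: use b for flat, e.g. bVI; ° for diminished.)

C# minor has the diatonic set C#m, D#dim, E, F#m, G#, A, B (with V from harmonic minor). Of the given chords, C#–E–G# = C#m and G#–B#–D# = G# are diatonic. But C#–E#–G# is foreign: the diatonic i on degree 1 is C#m, whereas C# comes from C# major. It is labeled I. F#–A#–C# is not: scale degree 4 in C# minor carries F#m (iv). In C# major the chord on that degree is F#, so here it functions as IV, borrowed from the parallel major.

I, IV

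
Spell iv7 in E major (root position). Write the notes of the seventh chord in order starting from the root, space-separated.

The root, A, is scale degree 4 — the same note in E major and E minor; only the chord quality changes. In E minor the chord on A is A–C–E–G.

A C E G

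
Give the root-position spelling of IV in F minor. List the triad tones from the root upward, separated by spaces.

The root, Bb, is scale degree 4 — the same note in F minor and F major; only the chord quality changes. In F major the chord on Bb is Bb–D–F.

Bb D F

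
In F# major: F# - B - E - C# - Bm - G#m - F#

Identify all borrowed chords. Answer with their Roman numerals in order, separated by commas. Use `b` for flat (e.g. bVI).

F# major has the diatonic set F#, G#m, A#m, B, C#, D#m, E#dim. F#, B, C# and G#m all belong to that set. E (E–G#–B) doesn't fit — on degree 7 F# major would have E#dim (vii°). E is the degree-7 chord of F# minor, so it is the borrowed bVII. Bm (B–D–F#) is not: scale degree 4 in F# major carries B (IV). In F# minor the chord on that degree is Bm, so here it functions as iv, borrowed from the parallel minor.

bVII, iv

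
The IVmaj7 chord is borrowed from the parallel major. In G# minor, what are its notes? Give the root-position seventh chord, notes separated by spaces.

C# E# G# B#

IVmaj7 is built on scale degree 4, which is C# in both G# minor and its parallel. Stacking thirds in G# major on C# gives C#–E#–G#–B#.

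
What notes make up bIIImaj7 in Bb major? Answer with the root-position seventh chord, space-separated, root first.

bIIImaj7 is built on the lowered scale degree 3. In Bb major degree 3 is D; lowered it becomes Db. Stacking thirds in Bb minor on Db gives Db–F–Ab–C.

Db F Ab C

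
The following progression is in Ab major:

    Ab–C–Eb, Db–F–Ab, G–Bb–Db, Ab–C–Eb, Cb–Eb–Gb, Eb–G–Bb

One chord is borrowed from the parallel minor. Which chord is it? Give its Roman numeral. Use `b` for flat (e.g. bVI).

bIII

The diatonic triads in Ab major are Ab, Bbm, Cm, Db, Eb, Fm, Gdim. Ab–C–Eb = Ab, Db–F–Ab = Db, G–Bb–Db = Gdim and Eb–G–Bb = Eb are all diatonic. Cb–Eb–Gb doesn't fit — on degree 3 Ab major would have Cm (iii). Cb is the degree-3 chord of Ab minor, so it is the borrowed bIII.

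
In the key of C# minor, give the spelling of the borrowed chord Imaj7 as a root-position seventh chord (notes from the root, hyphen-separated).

C#-E#-G#-B#

The root, C#, is scale degree 1 — the same note in C# minor and C# major; only the chord quality changes. Stacking thirds in C# major on C# gives C#–E#–G#–B#.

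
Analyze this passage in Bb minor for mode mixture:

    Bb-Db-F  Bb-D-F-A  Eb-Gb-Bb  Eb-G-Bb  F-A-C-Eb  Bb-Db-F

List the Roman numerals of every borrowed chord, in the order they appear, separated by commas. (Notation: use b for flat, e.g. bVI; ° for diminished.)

In Bb minor (with V from harmonic minor) the diatonic chords are Bbm, Cdim, Db, Ebm, F, Gb, Ab. Bb–Db–F = Bbm, Eb–Gb–Bb = Ebm and F–A–C–Eb = F7 all belong to that set. Bb–D–F–A is not: scale degree 1 in Bb minor carries Bbm (i). In Bb major the chord on that degree is Bbmaj7, so here it functions as Imaj7, borrowed from the parallel major. But Eb–G–Bb is foreign: the diatonic iv on degree 4 is Ebm, whereas Eb comes from Bb major. It is labeled IV.

Imaj7, IV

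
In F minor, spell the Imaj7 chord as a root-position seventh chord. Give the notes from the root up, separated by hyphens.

The root, F, is scale degree 1 — the same note in F minor and F major; only the chord quality changes. In F major the chord on F is F–A–C–E.

F-A-C-E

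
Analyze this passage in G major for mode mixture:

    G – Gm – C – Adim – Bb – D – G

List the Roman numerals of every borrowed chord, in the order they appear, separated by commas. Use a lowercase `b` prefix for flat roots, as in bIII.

i, ii°, bIII

The diatonic triads in G major are G, Am, Bm, C, D, Em, F#dim. G, C and D all belong to that set. But Gm (G–Bb–D) is foreign: the diatonic I on degree 1 is G, whereas Gm comes from G minor. It is labeled i. Adim (A–C–Eb) doesn't fit — on degree 2 G major would have Am (ii). Adim is the degree-2 chord of G minor, so it is the borrowed ii°. But Bb (Bb–D–F) is foreign: the diatonic iii on degree 3 is Bm, whereas Bb comes from G minor. It is labeled bIII.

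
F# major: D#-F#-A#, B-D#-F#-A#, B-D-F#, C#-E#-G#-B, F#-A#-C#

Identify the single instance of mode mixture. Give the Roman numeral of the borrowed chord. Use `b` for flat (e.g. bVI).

The diatonic triads in F# major are F#, G#m, A#m, B, C#, D#m, E#dim. D#–F#–A# = D#m, B–D#–F#–A# = Bmaj7, C#–E#–G#–B = C#7 and F#–A#–C# = F# are all diatonic. B–D–F# doesn't fit — on degree 4 F# major would have B (IV). Bm is the degree-4 chord of F# minor, so it is the borrowed iv.

iv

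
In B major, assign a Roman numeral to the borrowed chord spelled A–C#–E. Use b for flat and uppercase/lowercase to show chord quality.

bVII

In B major scale degree 7 is A#; A is its lowered form, from B minor. Diatonically B major has A#dim (vii°) on that degree; A–C#–E is instead the major chord native to B minor, so it takes the label bVII.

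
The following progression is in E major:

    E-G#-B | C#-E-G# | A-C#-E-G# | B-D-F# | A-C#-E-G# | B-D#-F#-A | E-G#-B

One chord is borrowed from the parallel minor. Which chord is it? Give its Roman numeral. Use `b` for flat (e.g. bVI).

v

The diatonic triads in E major are E, F#m, G#m, A, B, C#m, D#dim. Of the given chords, E–G#–B = E, C#–E–G# = C#m, A–C#–E–G# = Amaj7 and B–D#–F#–A = B7 are diatonic. But B–D–F# is foreign: the diatonic V on degree 5 is B, whereas Bm comes from E minor. It is labeled v.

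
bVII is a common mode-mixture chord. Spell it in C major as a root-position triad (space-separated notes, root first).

The root of bVII is the lowered 7th degree: B becomes Bb. Building the major chord from the parallel minor on Bb: Bb–D–F.

Bb D F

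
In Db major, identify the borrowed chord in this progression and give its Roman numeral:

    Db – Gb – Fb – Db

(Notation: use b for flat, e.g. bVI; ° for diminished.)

bIII

The diatonic triads in Db major are Db, Ebm, Fm, Gb, Ab, Bbm, Cdim. Db and Gb are both diatonic. Fb (Fb–Ab–Cb) is not: scale degree 3 in Db major carries Fm (iii). In Db minor the chord on that degree is Fb, so here it functions as bIII, borrowed from the parallel minor.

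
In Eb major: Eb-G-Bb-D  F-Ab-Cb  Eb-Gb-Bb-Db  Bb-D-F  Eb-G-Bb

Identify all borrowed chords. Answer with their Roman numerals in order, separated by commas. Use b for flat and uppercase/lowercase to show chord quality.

In Eb major the diatonic chords are Eb, Fm, Gm, Ab, Bb, Cm, Ddim. Of the given chords, Eb–G–Bb–D = Ebmaj7, Bb–D–F = Bb and Eb–G–Bb = Eb are diatonic. F–Ab–Cb is not: scale degree 2 in Eb major carries Fm (ii). In Eb minor the chord on that degree is Fdim, so here it functions as ii°, borrowed from the parallel minor. But Eb–Gb–Bb–Db is foreign: the diatonic I on degree 1 is Eb, whereas Ebm7 comes from Eb minor. It is labeled i7.

ii°, i7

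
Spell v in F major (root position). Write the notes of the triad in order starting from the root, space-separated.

The root, C, is scale degree 5 — the same note in F major and F minor; only the chord quality changes. In F minor the chord on C is C–Eb–G.

C Eb G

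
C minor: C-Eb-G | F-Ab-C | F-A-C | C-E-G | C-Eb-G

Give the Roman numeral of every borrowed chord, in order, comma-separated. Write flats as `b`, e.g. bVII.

IV, I

The diatonic triads in C minor (with V from harmonic minor) are Cm, Ddim, Eb, Fm, G, Ab, Bb. C–Eb–G = Cm and F–Ab–C = Fm both belong to that set. F–A–C doesn't fit — on degree 4 C minor would have Fm (iv). F is the degree-4 chord of C major, so it is the borrowed IV. C–E–G is not: scale degree 1 in C minor carries Cm (i). In C major the chord on that degree is C, so here it functions as I, borrowed from the parallel major.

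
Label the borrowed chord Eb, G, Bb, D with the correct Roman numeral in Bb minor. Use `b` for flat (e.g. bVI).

The root Eb is the diatonic 4th degree of Bb minor; the borrowing shows in the chord quality. Eb–G–Bb–D is a major-seventh chord — the form found in Bb major, not the diatonic iv (Ebm). Borrowed into Bb minor it is written IVmaj7.

IVmaj7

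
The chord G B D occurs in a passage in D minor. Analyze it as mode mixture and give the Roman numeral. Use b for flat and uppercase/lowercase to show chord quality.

IV

The root G is the diatonic 4th degree of D minor; the borrowing shows in the chord quality. Diatonically D minor has Gm (iv) on that degree; G–B–D is instead the major chord native to D major, so it takes the label IV.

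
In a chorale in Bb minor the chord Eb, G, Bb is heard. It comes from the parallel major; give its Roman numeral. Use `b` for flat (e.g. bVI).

The root Eb is the diatonic 4th degree of Bb minor; the borrowing shows in the chord quality. Eb–G–Bb is a major chord — the form found in Bb major, not the diatonic iv (Ebm). Borrowed into Bb minor it is written IV.

IV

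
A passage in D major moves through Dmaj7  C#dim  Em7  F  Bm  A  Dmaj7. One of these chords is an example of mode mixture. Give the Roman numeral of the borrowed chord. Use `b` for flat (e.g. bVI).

bIII

D major has the diatonic set D, Em, F#m, G, A, Bm, C#dim. Dmaj7, C#dim, Em7, Bm and A are all diatonic. F (F–A–C) doesn't fit — on degree 3 D major would have F#m (iii). F is the degree-3 chord of D minor, so it is the borrowed bIII.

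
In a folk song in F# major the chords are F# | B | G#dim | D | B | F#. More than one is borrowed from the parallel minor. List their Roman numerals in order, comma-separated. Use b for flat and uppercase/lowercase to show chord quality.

The diatonic triads in F# major are F#, G#m, A#m, B, C#, D#m, E#dim. F# and B are both diatonic. G#dim (G#–B–D) is not: scale degree 2 in F# major carries G#m (ii). In F# minor the chord on that degree is G#dim, so here it functions as ii°, borrowed from the parallel minor. D (D–F#–A) is not: scale degree 6 in F# major carries D#m (vi). In F# minor the chord on that degree is D, so here it functions as bVI, borrowed from the parallel minor.

ii°, bVI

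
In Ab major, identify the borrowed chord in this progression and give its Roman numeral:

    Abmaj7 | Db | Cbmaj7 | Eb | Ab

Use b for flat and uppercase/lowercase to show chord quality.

Ab major has the diatonic set Ab, Bbm, Cm, Db, Eb, Fm, Gdim. Of the given chords, Abmaj7, Db, Eb and Ab are diatonic. Cbmaj7 (Cb–Eb–Gb–Bb) is not: scale degree 3 in Ab major carries Cm (iii). In Ab minor the chord on that degree is Cbmaj7, so here it functions as bIIImaj7, borrowed from the parallel minor.

bIIImaj7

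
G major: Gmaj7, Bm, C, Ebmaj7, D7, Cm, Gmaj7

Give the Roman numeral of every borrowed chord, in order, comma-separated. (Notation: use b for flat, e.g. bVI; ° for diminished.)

bVImaj7, iv

In G major the diatonic chords are G, Am, Bm, C, D, Em, F#dim. Gmaj7, Bm, C and D7 are all diatonic. But Ebmaj7 (Eb–G–Bb–D) is foreign: the diatonic vi on degree 6 is Em, whereas Ebmaj7 comes from G minor. It is labeled bVImaj7. Cm (C–Eb–G) doesn't fit — on degree 4 G major would have C (IV). Cm is the degree-4 chord of G minor, so it is the borrowed iv.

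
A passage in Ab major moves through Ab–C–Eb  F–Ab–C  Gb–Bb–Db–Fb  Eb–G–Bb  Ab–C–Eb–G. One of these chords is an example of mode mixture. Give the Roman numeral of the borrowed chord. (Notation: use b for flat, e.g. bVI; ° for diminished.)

Ab major has the diatonic set Ab, Bbm, Cm, Db, Eb, Fm, Gdim. Of the given chords, Ab–C–Eb = Ab, F–Ab–C = Fm, Eb–G–Bb = Eb and Ab–C–Eb–G = Abmaj7 are diatonic. But Gb–Bb–Db–Fb is foreign: the diatonic vii° on degree 7 is Gdim, whereas Gb7 comes from Ab minor. It is labeled bVII7.

bVII7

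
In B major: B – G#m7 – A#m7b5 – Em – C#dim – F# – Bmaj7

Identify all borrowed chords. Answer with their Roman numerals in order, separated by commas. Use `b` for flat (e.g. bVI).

iv, ii°

In B major the diatonic chords are B, C#m, D#m, E, F#, G#m, A#dim. B, G#m7, A#m7b5, F# and Bmaj7 all belong to that set. Em (E–G–B) is not: scale degree 4 in B major carries E (IV). In B minor the chord on that degree is Em, so here it functions as iv, borrowed from the parallel minor. But C#dim (C#–E–G) is foreign: the diatonic ii on degree 2 is C#m, whereas C#dim comes from B minor. It is labeled ii°.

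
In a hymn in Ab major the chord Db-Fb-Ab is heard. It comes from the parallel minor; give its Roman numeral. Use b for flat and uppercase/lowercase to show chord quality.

Db is scale degree 4 in Ab major. The diatonic chord on degree 4 would be Db (IV), but Db–Fb–Ab is the minor chord from Ab minor. As a borrowed chord it is labeled iv.

iv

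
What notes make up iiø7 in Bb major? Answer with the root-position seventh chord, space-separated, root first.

C Eb Gb Bb

iiø7 is built on scale degree 2, which is C in both Bb major and its parallel. Building the half-diminished-seventh chord from the parallel minor on C: C–Eb–Gb–Bb.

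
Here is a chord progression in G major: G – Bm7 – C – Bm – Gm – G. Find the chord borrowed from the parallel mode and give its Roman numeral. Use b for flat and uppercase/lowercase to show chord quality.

i

In G major the diatonic chords are G, Am, Bm, C, D, Em, F#dim. G, Bm7, C and Bm all belong to that set. Gm (G–Bb–D) doesn't fit — on degree 1 G major would have G (I). Gm is the degree-1 chord of G minor, so it is the borrowed i.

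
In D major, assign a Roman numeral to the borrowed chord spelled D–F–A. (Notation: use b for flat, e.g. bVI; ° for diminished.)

i

The root D is the diatonic 1st degree of D major; the borrowing shows in the chord quality. D–F–A is a minor chord — the form found in D minor, not the diatonic I (D). Borrowed into D major it is written i.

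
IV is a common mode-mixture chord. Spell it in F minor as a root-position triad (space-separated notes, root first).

Bb D F

The root, Bb, is scale degree 4 — the same note in F minor and F major; only the chord quality changes. In F major the chord on Bb is Bb–D–F.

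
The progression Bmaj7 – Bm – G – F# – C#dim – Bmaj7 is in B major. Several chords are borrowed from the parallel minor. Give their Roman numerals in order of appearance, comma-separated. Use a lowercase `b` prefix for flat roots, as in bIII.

B major has the diatonic set B, C#m, D#m, E, F#, G#m, A#dim. Bmaj7 and F# both belong to that set. Bm (B–D–F#) doesn't fit — on degree 1 B major would have B (I). Bm is the degree-1 chord of B minor, so it is the borrowed i. G (G–B–D) is not: scale degree 6 in B major carries G#m (vi). In B minor the chord on that degree is G, so here it functions as bVI, borrowed from the parallel minor. But C#dim (C#–E–G) is foreign: the diatonic ii on degree 2 is C#m, whereas C#dim comes from B minor. It is labeled ii°.

i, bVI, ii°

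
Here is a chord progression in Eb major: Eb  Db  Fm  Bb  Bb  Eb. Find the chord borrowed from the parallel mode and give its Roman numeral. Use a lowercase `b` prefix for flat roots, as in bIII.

Eb major has the diatonic set Eb, Fm, Gm, Ab, Bb, Cm, Ddim. Eb, Fm and Bb all belong to that set. Db (Db–F–Ab) is not: scale degree 7 in Eb major carries Ddim (vii°). In Eb minor the chord on that degree is Db, so here it functions as bVII, borrowed from the parallel minor.

bVII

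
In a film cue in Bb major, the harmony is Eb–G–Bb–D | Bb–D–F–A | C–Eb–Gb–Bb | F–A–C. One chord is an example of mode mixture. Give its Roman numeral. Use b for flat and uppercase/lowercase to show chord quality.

In Bb major the diatonic chords are Bb, Cm, Dm, Eb, F, Gm, Adim. Eb–G–Bb–D = Ebmaj7, Bb–D–F–A = Bbmaj7 and F–A–C = F are all diatonic. C–Eb–Gb–Bb doesn't fit — on degree 2 Bb major would have Cm (ii). Cm7b5 is the degree-2 chord of Bb minor, so it is the borrowed iiø7.

iiø7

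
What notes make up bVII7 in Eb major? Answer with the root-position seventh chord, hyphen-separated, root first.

Db-F-Ab-Cb

The root of bVII7 is the lowered 7th degree: D becomes Db. Building the dominant-seventh chord from the parallel minor on Db: Db–F–Ab–Cb.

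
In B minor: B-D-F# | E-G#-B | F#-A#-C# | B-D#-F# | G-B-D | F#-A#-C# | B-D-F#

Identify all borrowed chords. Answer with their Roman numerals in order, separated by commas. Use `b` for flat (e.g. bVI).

The diatonic triads in B minor (with V from harmonic minor) are Bm, C#dim, D, Em, F#, G, A. B–D–F# = Bm, F#–A#–C# = F# and G–B–D = G are all diatonic. E–G#–B is not: scale degree 4 in B minor carries Em (iv). In B major the chord on that degree is E, so here it functions as IV, borrowed from the parallel major. B–D#–F# is not: scale degree 1 in B minor carries Bm (i). In B major the chord on that degree is B, so here it functions as I, borrowed from the parallel major.

IV, I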